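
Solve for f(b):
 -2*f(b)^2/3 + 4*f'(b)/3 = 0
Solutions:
 f(b) = -2/(C1 + b)


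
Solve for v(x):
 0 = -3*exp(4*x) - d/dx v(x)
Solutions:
 v(x) = C1 - 3*exp(4*x)/4


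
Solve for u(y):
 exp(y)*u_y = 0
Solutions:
 u(y) = C1


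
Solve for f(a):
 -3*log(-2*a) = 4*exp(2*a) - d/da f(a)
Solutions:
 f(a) = C1 + 3*a*log(-a) + 3*a*(-1 + log(2)) + 2*exp(2*a)


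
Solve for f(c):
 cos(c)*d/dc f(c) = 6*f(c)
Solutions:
 f(c) = C1*(sin(c)^3 + 3*sin(c)^2 + 3*sin(c) + 1)/(sin(c)^3 - 3*sin(c)^2 + 3*sin(c) - 1)


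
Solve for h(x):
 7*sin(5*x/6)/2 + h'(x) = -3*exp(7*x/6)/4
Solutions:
 h(x) = C1 - 9*exp(7*x/6)/14 + 21*cos(5*x/6)/5


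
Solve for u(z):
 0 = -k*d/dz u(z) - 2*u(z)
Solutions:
 u(z) = C1*exp(-2*z/k)


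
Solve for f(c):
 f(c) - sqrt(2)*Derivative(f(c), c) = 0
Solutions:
 f(c) = C1*exp(sqrt(2)*c/2)


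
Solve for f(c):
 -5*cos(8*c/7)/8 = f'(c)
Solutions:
 f(c) = C1 - 35*sin(8*c/7)/64


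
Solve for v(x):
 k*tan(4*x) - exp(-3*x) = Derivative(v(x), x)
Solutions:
 v(x) = C1 + k*log(tan(4*x)^2 + 1)/8 + exp(-3*x)/3


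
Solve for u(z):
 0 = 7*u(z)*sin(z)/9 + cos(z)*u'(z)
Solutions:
 u(z) = C1*cos(z)^(7/9)


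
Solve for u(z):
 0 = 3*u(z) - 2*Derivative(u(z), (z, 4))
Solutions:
 u(z) = C1*exp(-2^(3/4)*3^(1/4)*z/2) + C2*exp(2^(3/4)*3^(1/4)*z/2) + C3*sin(2^(3/4)*3^(1/4)*z/2) + C4*cos(2^(3/4)*3^(1/4)*z/2)


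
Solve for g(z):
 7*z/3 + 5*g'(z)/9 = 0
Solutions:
 g(z) = C1 - 21*z^2/10


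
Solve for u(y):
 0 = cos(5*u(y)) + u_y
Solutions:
 u(y) = -asin((C1 + exp(10*y))/(C1 - exp(10*y)))/5 + pi/5
 u(y) = asin((C1 + exp(10*y))/(C1 - exp(10*y)))/5


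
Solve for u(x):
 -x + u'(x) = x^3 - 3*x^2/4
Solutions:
 u(x) = C1 + x^4/4 - x^3/4 + x^2/2


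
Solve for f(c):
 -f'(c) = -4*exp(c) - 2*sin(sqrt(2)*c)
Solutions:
 f(c) = C1 + 4*exp(c) - sqrt(2)*cos(sqrt(2)*c)


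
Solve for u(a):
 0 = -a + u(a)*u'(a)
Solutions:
 u(a) = -sqrt(C1 + a^2)
 u(a) = sqrt(C1 + a^2)


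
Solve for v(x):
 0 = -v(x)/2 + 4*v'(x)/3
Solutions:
 v(x) = C1*exp(3*x/8)


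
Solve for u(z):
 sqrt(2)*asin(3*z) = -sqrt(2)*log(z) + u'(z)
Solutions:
 u(z) = C1 + sqrt(2)*z*(log(z) - 1) + sqrt(2)*(z*asin(3*z) + sqrt(1 - 9*z^2)/3)


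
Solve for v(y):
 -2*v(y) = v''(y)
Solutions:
 v(y) = C1*sin(sqrt(2)*y) + C2*cos(sqrt(2)*y)


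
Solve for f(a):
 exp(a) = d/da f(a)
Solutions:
 f(a) = C1 + exp(a)


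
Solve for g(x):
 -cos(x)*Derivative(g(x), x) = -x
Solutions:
 g(x) = C1 + Integral(x/cos(x), x)


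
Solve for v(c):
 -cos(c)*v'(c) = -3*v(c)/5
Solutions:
 v(c) = C1*(sin(c) + 1)^(3/10)/(sin(c) - 1)^(3/10)


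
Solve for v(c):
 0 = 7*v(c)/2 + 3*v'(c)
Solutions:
 v(c) = C1*exp(-7*c/6)


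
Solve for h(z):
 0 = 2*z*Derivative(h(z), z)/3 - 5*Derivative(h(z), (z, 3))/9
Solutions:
 h(z) = C1 + Integral(C2*airyai(5^(2/3)*6^(1/3)*z/5) + C3*airybi(5^(2/3)*6^(1/3)*z/5), z)


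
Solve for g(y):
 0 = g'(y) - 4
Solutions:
 g(y) = C1 + 4*y


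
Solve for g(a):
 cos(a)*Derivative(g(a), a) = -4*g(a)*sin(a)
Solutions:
 g(a) = C1*cos(a)^4


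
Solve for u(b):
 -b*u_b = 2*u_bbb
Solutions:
 u(b) = C1 + Integral(C2*airyai(-2^(2/3)*b/2) + C3*airybi(-2^(2/3)*b/2), b)


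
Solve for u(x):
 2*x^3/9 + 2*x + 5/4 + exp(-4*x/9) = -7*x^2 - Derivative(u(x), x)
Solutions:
 u(x) = C1 - x^4/18 - 7*x^3/3 - x^2 - 5*x/4 + 9*exp(-4*x/9)/4


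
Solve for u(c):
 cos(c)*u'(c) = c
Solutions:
 u(c) = C1 + Integral(c/cos(c), c)


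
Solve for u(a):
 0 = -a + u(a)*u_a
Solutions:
 u(a) = -sqrt(C1 + a^2)
 u(a) = sqrt(C1 + a^2)


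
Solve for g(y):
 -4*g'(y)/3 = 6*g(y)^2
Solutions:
 g(y) = 2/(C1 + 9*y)


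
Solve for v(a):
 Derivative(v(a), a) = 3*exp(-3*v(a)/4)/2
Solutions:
 v(a) = 4*log(C1 + 9*a/8)/3
 v(a) = 4*log((-3^(1/3) - 3^(5/6)*I)*(C1 + 3*a)^(1/3)/4)
 v(a) = 4*log((-3^(1/3) + 3^(5/6)*I)*(C1 + 3*a)^(1/3)/4)


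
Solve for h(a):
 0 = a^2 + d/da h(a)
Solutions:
 h(a) = C1 - a^3/3


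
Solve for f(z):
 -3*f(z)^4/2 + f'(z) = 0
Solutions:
 f(z) = 2^(1/3)*(-1/(C1 + 9*z))^(1/3)
 f(z) = 2^(1/3)*(-1/(C1 + 3*z))^(1/3)*(-3^(2/3) - 3*3^(1/6)*I)/6
 f(z) = 2^(1/3)*(-1/(C1 + 3*z))^(1/3)*(-3^(2/3) + 3*3^(1/6)*I)/6


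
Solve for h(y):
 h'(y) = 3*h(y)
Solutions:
 h(y) = C1*exp(3*y)


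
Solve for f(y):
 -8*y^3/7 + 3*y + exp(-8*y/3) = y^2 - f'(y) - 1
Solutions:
 f(y) = C1 + 2*y^4/7 + y^3/3 - 3*y^2/2 - y + 3*exp(-8*y/3)/8


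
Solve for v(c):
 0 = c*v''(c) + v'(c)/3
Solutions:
 v(c) = C1 + C2*c^(2/3)


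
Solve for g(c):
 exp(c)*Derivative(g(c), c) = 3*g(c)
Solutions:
 g(c) = C1*exp(-3*exp(-c))


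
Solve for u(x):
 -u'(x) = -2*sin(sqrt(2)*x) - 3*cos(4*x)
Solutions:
 u(x) = C1 + 3*sin(4*x)/4 - sqrt(2)*cos(sqrt(2)*x)


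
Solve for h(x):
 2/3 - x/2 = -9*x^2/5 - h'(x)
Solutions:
 h(x) = C1 - 3*x^3/5 + x^2/4 - 2*x/3


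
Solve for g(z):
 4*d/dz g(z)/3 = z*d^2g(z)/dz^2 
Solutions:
 g(z) = C1 + C2*z^(7/3)


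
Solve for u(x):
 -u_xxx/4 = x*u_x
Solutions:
 u(x) = C1 + Integral(C2*airyai(-2^(2/3)*x) + C3*airybi(-2^(2/3)*x), x)


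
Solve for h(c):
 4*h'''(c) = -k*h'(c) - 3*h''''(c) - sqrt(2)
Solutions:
 h(c) = C1 + C2*exp(-c*(2^(2/3)*(243*k + sqrt((243*k + 128)^2 - 16384) + 128)^(1/3) + 8 + 32*2^(1/3)/(243*k + sqrt((243*k + 128)^2 - 16384) + 128)^(1/3))/18) + C3*exp(c*(2^(2/3)*(243*k + sqrt((243*k + 128)^2 - 16384) + 128)^(1/3) - 2^(2/3)*sqrt(3)*I*(243*k + sqrt((243*k + 128)^2 - 16384) + 128)^(1/3) - 16 - 128*2^(1/3)/((-1 + sqrt(3)*I)*(243*k + sqrt((243*k + 128)^2 - 16384) + 128)^(1/3)))/36) + C4*exp(c*(2^(2/3)*(243*k + sqrt((243*k + 128)^2 - 16384) + 128)^(1/3) + 2^(2/3)*sqrt(3)*I*(243*k + sqrt((243*k + 128)^2 - 16384) + 128)^(1/3) - 16 + 128*2^(1/3)/((1 + sqrt(3)*I)*(243*k + sqrt((243*k + 128)^2 - 16384) + 128)^(1/3)))/36) - sqrt(2)*c/k


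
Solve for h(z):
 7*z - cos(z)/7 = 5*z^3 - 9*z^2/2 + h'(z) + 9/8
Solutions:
 h(z) = C1 - 5*z^4/4 + 3*z^3/2 + 7*z^2/2 - 9*z/8 - sin(z)/7


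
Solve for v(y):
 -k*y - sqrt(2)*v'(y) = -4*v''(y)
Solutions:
 v(y) = C1 + C2*exp(sqrt(2)*y/4) - sqrt(2)*k*y^2/4 - 2*k*y


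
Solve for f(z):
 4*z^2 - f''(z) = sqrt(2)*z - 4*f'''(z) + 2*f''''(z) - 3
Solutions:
 f(z) = C1 + C2*z + C3*exp(z*(1 - sqrt(2)/2)) + C4*exp(z*(sqrt(2)/2 + 1)) + z^4/3 + z^3*(32 - sqrt(2))/6 + z^2*(115/2 - 2*sqrt(2))


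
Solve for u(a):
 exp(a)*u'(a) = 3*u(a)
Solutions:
 u(a) = C1*exp(-3*exp(-a))


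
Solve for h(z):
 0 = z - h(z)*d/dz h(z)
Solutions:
 h(z) = -sqrt(C1 + z^2)
 h(z) = sqrt(C1 + z^2)


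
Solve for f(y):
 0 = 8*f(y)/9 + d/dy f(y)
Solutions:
 f(y) = C1*exp(-8*y/9)


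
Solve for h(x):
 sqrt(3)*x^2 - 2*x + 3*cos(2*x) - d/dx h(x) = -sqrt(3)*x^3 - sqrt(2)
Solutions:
 h(x) = C1 + sqrt(3)*x^4/4 + sqrt(3)*x^3/3 - x^2 + sqrt(2)*x + 3*sin(2*x)/2


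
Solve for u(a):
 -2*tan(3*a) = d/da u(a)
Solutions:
 u(a) = C1 + 2*log(cos(3*a))/3


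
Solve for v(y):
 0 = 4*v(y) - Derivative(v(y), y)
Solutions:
 v(y) = C1*exp(4*y)


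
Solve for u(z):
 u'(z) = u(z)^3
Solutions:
 u(z) = -sqrt(2)*sqrt(-1/(C1 + z))/2
 u(z) = sqrt(2)*sqrt(-1/(C1 + z))/2


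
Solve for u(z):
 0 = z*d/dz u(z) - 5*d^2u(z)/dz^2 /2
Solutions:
 u(z) = C1 + C2*erfi(sqrt(5)*z/5)


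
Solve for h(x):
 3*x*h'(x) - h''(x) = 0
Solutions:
 h(x) = C1 + C2*erfi(sqrt(6)*x/2)


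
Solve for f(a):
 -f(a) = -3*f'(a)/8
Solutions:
 f(a) = C1*exp(8*a/3)


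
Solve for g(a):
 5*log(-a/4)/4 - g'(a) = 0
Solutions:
 g(a) = C1 + 5*a*log(-a)/4 + 5*a*(-2*log(2) - 1)/4


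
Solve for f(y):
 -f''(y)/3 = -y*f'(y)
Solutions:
 f(y) = C1 + C2*erfi(sqrt(6)*y/2)


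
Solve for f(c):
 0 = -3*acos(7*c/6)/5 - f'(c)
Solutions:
 f(c) = C1 - 3*c*acos(7*c/6)/5 + 3*sqrt(36 - 49*c^2)/35


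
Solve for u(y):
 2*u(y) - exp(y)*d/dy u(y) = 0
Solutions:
 u(y) = C1*exp(-2*exp(-y))


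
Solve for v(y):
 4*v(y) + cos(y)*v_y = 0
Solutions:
 v(y) = C1*(sin(y)^2 - 2*sin(y) + 1)/(sin(y)^2 + 2*sin(y) + 1)


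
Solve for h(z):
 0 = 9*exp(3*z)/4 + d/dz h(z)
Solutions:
 h(z) = C1 - 3*exp(3*z)/4


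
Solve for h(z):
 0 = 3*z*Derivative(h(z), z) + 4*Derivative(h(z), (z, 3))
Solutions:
 h(z) = C1 + Integral(C2*airyai(-6^(1/3)*z/2) + C3*airybi(-6^(1/3)*z/2), z)


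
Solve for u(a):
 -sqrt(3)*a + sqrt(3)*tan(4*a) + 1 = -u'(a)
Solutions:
 u(a) = C1 + sqrt(3)*a^2/2 - a + sqrt(3)*log(cos(4*a))/4


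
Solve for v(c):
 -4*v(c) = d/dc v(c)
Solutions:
 v(c) = C1*exp(-4*c)


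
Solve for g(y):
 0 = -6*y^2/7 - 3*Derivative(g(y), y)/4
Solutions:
 g(y) = C1 - 8*y^3/21


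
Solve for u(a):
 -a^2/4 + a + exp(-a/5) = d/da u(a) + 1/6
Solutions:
 u(a) = C1 - a^3/12 + a^2/2 - a/6 - 5*exp(-a/5)


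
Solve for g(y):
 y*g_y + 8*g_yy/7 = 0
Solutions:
 g(y) = C1 + C2*erf(sqrt(7)*y/4)


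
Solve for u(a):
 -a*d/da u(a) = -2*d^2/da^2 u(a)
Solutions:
 u(a) = C1 + C2*erfi(a/2)


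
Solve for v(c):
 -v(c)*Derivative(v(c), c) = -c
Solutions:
 v(c) = -sqrt(C1 + c^2)
 v(c) = sqrt(C1 + c^2)


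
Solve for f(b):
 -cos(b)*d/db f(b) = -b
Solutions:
 f(b) = C1 + Integral(b/cos(b), b)


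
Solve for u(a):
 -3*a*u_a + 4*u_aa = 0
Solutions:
 u(a) = C1 + C2*erfi(sqrt(6)*a/4)


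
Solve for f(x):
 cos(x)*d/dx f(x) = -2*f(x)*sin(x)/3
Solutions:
 f(x) = C1*cos(x)^(2/3)


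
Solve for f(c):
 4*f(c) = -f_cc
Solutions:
 f(c) = C1*sin(2*c) + C2*cos(2*c)


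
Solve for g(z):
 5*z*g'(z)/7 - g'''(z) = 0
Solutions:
 g(z) = C1 + Integral(C2*airyai(5^(1/3)*7^(2/3)*z/7) + C3*airybi(5^(1/3)*7^(2/3)*z/7), z)


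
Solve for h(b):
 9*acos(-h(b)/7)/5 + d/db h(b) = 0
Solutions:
 Integral(1/acos(-_y/7), (_y, h(b))) = C1 - 9*b/5


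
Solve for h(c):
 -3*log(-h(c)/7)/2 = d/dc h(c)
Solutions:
 2*Integral(1/(log(-_y) - log(7)), (_y, h(c)))/3 = C1 - c


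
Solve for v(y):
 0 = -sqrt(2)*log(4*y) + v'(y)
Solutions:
 v(y) = C1 + sqrt(2)*y*log(y) - sqrt(2)*y + 2*sqrt(2)*y*log(2)


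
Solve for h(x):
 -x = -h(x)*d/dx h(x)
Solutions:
 h(x) = -sqrt(C1 + x^2)
 h(x) = sqrt(C1 + x^2)


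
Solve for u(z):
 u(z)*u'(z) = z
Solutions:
 u(z) = -sqrt(C1 + z^2)
 u(z) = sqrt(C1 + z^2)


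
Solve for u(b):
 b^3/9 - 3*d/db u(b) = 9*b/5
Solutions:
 u(b) = C1 + b^4/108 - 3*b^2/10


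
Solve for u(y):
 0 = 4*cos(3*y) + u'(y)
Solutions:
 u(y) = C1 - 4*sin(3*y)/3


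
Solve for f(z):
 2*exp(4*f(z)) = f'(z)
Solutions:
 f(z) = log(-(-1/(C1 + 8*z))^(1/4))
 f(z) = log(-1/(C1 + 8*z))/4
 f(z) = log(-I*(-1/(C1 + 8*z))^(1/4))
 f(z) = log(I*(-1/(C1 + 8*z))^(1/4))


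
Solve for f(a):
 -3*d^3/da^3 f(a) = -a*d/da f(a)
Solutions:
 f(a) = C1 + Integral(C2*airyai(3^(2/3)*a/3) + C3*airybi(3^(2/3)*a/3), a)


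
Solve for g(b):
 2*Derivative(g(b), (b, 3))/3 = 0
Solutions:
 g(b) = C1 + C2*b + C3*b^2


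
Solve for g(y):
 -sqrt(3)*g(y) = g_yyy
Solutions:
 g(y) = C3*exp(-3^(1/6)*y) + (C1*sin(3^(2/3)*y/2) + C2*cos(3^(2/3)*y/2))*exp(3^(1/6)*y/2)


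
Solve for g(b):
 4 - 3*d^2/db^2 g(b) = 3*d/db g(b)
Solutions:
 g(b) = C1 + C2*exp(-b) + 4*b/3


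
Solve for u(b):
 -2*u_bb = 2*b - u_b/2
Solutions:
 u(b) = C1 + C2*exp(b/4) + 2*b^2 + 16*b


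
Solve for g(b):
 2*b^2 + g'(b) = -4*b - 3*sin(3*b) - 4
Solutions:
 g(b) = C1 - 2*b^3/3 - 2*b^2 - 4*b + cos(3*b)


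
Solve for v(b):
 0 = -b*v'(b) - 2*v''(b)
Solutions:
 v(b) = C1 + C2*erf(b/2)


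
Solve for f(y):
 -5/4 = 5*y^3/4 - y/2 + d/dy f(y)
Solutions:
 f(y) = C1 - 5*y^4/16 + y^2/4 - 5*y/4


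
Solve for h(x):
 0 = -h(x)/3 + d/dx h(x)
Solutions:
 h(x) = C1*exp(x/3)


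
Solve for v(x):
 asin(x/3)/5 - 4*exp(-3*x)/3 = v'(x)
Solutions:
 v(x) = C1 + x*asin(x/3)/5 + sqrt(9 - x^2)/5 + 4*exp(-3*x)/9


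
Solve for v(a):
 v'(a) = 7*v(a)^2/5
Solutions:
 v(a) = -5/(C1 + 7*a)


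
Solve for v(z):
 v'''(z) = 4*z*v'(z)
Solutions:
 v(z) = C1 + Integral(C2*airyai(2^(2/3)*z) + C3*airybi(2^(2/3)*z), z)


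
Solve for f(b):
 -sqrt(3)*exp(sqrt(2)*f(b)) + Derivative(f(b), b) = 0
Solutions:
 f(b) = sqrt(2)*(2*log(-1/(C1 + sqrt(3)*b)) - log(2))/4


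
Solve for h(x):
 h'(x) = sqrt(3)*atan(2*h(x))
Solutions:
 Integral(1/atan(2*_y), (_y, h(x))) = C1 + sqrt(3)*x


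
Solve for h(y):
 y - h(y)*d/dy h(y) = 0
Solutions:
 h(y) = -sqrt(C1 + y^2)
 h(y) = sqrt(C1 + y^2)


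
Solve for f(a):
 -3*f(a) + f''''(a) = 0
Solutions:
 f(a) = C1*exp(-3^(1/4)*a) + C2*exp(3^(1/4)*a) + C3*sin(3^(1/4)*a) + C4*cos(3^(1/4)*a)


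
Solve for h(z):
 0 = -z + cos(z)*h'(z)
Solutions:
 h(z) = C1 + Integral(z/cos(z), z)


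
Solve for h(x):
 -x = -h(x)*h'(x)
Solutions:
 h(x) = -sqrt(C1 + x^2)
 h(x) = sqrt(C1 + x^2)


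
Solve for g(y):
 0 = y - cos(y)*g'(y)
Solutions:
 g(y) = C1 + Integral(y/cos(y), y)


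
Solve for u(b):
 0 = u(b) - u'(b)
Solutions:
 u(b) = C1*exp(b)


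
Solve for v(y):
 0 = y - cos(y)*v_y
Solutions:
 v(y) = C1 + Integral(y/cos(y), y)


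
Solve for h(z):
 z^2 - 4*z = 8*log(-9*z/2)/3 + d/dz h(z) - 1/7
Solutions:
 h(z) = C1 + z^3/3 - 2*z^2 - 8*z*log(-z)/3 + z*(-6*log(3) + 2*log(6)/3 + 2*log(2) + 59/21)


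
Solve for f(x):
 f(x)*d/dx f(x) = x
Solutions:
 f(x) = -sqrt(C1 + x^2)
 f(x) = sqrt(C1 + x^2)


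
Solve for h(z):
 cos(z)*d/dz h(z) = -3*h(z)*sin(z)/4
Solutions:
 h(z) = C1*cos(z)^(3/4)


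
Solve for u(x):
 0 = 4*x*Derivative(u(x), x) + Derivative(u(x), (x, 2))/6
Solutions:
 u(x) = C1 + C2*erf(2*sqrt(3)*x)


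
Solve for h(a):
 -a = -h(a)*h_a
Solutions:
 h(a) = -sqrt(C1 + a^2)
 h(a) = sqrt(C1 + a^2)


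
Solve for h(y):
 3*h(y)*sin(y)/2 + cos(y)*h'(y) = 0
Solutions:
 h(y) = C1*cos(y)^(3/2)


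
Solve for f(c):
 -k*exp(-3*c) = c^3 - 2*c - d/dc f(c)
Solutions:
 f(c) = C1 + c^4/4 - c^2 - k*exp(-3*c)/3


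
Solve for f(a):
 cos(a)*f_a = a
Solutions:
 f(a) = C1 + Integral(a/cos(a), a)


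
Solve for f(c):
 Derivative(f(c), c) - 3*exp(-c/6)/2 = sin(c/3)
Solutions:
 f(c) = C1 - 3*cos(c/3) - 9*exp(-c/6)


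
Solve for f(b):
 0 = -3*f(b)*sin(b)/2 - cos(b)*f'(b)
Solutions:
 f(b) = C1*cos(b)^(3/2)


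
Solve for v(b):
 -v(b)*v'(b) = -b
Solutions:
 v(b) = -sqrt(C1 + b^2)
 v(b) = sqrt(C1 + b^2)


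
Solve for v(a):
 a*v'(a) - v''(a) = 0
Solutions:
 v(a) = C1 + C2*erfi(sqrt(2)*a/2)


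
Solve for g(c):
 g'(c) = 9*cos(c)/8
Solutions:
 g(c) = C1 + 9*sin(c)/8


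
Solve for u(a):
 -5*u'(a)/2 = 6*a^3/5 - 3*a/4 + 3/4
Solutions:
 u(a) = C1 - 3*a^4/25 + 3*a^2/20 - 3*a/10


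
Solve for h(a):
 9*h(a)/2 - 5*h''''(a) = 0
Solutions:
 h(a) = C1*exp(-10^(3/4)*sqrt(3)*a/10) + C2*exp(10^(3/4)*sqrt(3)*a/10) + C3*sin(10^(3/4)*sqrt(3)*a/10) + C4*cos(10^(3/4)*sqrt(3)*a/10)


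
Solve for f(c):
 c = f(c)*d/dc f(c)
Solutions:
 f(c) = -sqrt(C1 + c^2)
 f(c) = sqrt(C1 + c^2)


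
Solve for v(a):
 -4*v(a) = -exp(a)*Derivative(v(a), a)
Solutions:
 v(a) = C1*exp(-4*exp(-a))


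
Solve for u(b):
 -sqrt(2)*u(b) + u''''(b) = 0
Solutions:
 u(b) = C1*exp(-2^(1/8)*b) + C2*exp(2^(1/8)*b) + C3*sin(2^(1/8)*b) + C4*cos(2^(1/8)*b)


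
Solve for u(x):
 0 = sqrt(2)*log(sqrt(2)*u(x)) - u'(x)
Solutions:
 -sqrt(2)*Integral(1/(2*log(_y) + log(2)), (_y, u(x))) = C1 - x


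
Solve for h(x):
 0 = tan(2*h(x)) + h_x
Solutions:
 h(x) = -asin(C1*exp(-2*x))/2 + pi/2
 h(x) = asin(C1*exp(-2*x))/2


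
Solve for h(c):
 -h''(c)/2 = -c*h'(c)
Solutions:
 h(c) = C1 + C2*erfi(c)


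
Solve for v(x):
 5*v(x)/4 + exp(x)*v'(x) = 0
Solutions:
 v(x) = C1*exp(5*exp(-x)/4)


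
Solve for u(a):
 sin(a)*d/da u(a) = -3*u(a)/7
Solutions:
 u(a) = C1*(cos(a) + 1)^(3/14)/(cos(a) - 1)^(3/14)


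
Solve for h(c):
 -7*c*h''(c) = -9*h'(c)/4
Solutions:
 h(c) = C1 + C2*c^(37/28)


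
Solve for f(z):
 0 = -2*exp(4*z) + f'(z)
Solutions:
 f(z) = C1 + exp(4*z)/2


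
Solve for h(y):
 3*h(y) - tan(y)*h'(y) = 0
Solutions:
 h(y) = C1*sin(y)^3


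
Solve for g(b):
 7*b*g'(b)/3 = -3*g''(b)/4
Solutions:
 g(b) = C1 + C2*erf(sqrt(14)*b/3)


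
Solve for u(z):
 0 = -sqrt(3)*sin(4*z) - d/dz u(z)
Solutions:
 u(z) = C1 + sqrt(3)*cos(4*z)/4


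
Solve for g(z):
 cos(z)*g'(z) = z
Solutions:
 g(z) = C1 + Integral(z/cos(z), z)


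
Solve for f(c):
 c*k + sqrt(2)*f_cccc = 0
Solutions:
 f(c) = C1 + C2*c + C3*c^2 + C4*c^3 - sqrt(2)*c^5*k/240


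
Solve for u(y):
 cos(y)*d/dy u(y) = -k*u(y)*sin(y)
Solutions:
 u(y) = C1*exp(k*log(cos(y)))


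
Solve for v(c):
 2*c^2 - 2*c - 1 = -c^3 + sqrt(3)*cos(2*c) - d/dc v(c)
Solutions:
 v(c) = C1 - c^4/4 - 2*c^3/3 + c^2 + c + sqrt(3)*sin(2*c)/2


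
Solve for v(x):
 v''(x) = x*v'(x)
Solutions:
 v(x) = C1 + C2*erfi(sqrt(2)*x/2)


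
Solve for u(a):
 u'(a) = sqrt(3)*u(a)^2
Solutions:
 u(a) = -1/(C1 + sqrt(3)*a)


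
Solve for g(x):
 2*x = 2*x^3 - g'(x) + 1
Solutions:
 g(x) = C1 + x^4/2 - x^2 + x


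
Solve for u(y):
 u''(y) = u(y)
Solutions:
 u(y) = C1*exp(-y) + C2*exp(y)


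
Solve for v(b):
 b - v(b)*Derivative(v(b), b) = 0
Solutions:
 v(b) = -sqrt(C1 + b^2)
 v(b) = sqrt(C1 + b^2)


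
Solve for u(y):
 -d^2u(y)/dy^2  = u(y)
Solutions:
 u(y) = C1*sin(y) + C2*cos(y)


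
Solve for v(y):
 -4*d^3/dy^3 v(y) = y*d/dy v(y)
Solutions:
 v(y) = C1 + Integral(C2*airyai(-2^(1/3)*y/2) + C3*airybi(-2^(1/3)*y/2), y)


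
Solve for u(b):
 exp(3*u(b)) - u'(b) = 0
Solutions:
 u(b) = log(-1/(C1 + 3*b))/3
 u(b) = log((-1/(C1 + b))^(1/3)*(-3^(2/3) - 3*3^(1/6)*I)/6)
 u(b) = log((-1/(C1 + b))^(1/3)*(-3^(2/3) + 3*3^(1/6)*I)/6)


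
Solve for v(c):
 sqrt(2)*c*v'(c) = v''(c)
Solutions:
 v(c) = C1 + C2*erfi(2^(3/4)*c/2)


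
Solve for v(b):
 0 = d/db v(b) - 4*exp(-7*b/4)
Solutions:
 v(b) = C1 - 16*exp(-7*b/4)/7


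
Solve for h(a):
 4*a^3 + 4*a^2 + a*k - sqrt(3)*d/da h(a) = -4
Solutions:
 h(a) = C1 + sqrt(3)*a^4/3 + 4*sqrt(3)*a^3/9 + sqrt(3)*a^2*k/6 + 4*sqrt(3)*a/3


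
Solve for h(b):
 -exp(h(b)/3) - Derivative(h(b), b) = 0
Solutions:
 h(b) = 3*log(1/(C1 + b)) + 3*log(3)


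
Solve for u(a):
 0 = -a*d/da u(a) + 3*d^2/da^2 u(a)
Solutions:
 u(a) = C1 + C2*erfi(sqrt(6)*a/6)


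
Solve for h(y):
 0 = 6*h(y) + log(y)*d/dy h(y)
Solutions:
 h(y) = C1*exp(-6*li(y))


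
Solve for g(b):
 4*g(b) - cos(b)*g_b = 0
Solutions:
 g(b) = C1*(sin(b)^2 + 2*sin(b) + 1)/(sin(b)^2 - 2*sin(b) + 1)


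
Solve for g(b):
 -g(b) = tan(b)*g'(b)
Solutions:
 g(b) = C1/sin(b)


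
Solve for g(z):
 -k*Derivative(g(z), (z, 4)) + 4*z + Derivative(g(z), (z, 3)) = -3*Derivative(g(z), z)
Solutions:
 g(z) = C1 + C2*exp(z*(-(sqrt(((81 + 2/k^2)^2 - 4/k^4)/k^2)/2 - 81/(2*k) - 1/k^3)^(1/3) + 1/k - 1/(k^2*(sqrt(((81 + 2/k^2)^2 - 4/k^4)/k^2)/2 - 81/(2*k) - 1/k^3)^(1/3)))/3) + C3*exp(z*((sqrt(((81 + 2/k^2)^2 - 4/k^4)/k^2)/2 - 81/(2*k) - 1/k^3)^(1/3) - sqrt(3)*I*(sqrt(((81 + 2/k^2)^2 - 4/k^4)/k^2)/2 - 81/(2*k) - 1/k^3)^(1/3) + 2/k - 4/(k^2*(-1 + sqrt(3)*I)*(sqrt(((81 + 2/k^2)^2 - 4/k^4)/k^2)/2 - 81/(2*k) - 1/k^3)^(1/3)))/6) + C4*exp(z*((sqrt(((81 + 2/k^2)^2 - 4/k^4)/k^2)/2 - 81/(2*k) - 1/k^3)^(1/3) + sqrt(3)*I*(sqrt(((81 + 2/k^2)^2 - 4/k^4)/k^2)/2 - 81/(2*k) - 1/k^3)^(1/3) + 2/k + 4/(k^2*(1 + sqrt(3)*I)*(sqrt(((81 + 2/k^2)^2 - 4/k^4)/k^2)/2 - 81/(2*k) - 1/k^3)^(1/3)))/6) - 2*z^2/3


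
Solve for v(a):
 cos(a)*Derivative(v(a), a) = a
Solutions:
 v(a) = C1 + Integral(a/cos(a), a)


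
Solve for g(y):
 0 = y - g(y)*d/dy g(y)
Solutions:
 g(y) = -sqrt(C1 + y^2)
 g(y) = sqrt(C1 + y^2)


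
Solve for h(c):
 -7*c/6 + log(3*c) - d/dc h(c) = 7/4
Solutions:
 h(c) = C1 - 7*c^2/12 + c*log(c) - 11*c/4 + c*log(3)


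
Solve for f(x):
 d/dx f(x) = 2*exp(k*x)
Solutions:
 f(x) = C1 + 2*exp(k*x)/k


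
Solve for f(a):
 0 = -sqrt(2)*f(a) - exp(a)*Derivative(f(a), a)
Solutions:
 f(a) = C1*exp(sqrt(2)*exp(-a))


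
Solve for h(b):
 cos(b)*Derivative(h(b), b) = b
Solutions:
 h(b) = C1 + Integral(b/cos(b), b)


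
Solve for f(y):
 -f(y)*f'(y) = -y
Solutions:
 f(y) = -sqrt(C1 + y^2)
 f(y) = sqrt(C1 + y^2)


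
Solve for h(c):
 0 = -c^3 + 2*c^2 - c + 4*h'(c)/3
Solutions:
 h(c) = C1 + 3*c^4/16 - c^3/2 + 3*c^2/8


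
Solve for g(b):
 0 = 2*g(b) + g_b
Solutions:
 g(b) = C1*exp(-2*b)


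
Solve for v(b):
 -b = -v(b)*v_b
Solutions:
 v(b) = -sqrt(C1 + b^2)
 v(b) = sqrt(C1 + b^2)


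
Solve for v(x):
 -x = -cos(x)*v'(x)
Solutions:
 v(x) = C1 + Integral(x/cos(x), x)


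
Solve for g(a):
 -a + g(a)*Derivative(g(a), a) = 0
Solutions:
 g(a) = -sqrt(C1 + a^2)
 g(a) = sqrt(C1 + a^2)


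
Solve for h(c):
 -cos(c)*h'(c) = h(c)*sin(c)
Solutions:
 h(c) = C1*cos(c)


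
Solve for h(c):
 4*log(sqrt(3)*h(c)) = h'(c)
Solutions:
 -Integral(1/(2*log(_y) + log(3)), (_y, h(c)))/2 = C1 - c


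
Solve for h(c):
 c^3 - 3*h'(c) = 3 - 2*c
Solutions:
 h(c) = C1 + c^4/12 + c^2/3 - c


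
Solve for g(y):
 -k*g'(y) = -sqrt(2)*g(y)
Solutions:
 g(y) = C1*exp(sqrt(2)*y/k)


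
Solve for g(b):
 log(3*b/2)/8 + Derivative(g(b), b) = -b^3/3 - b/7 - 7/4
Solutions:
 g(b) = C1 - b^4/12 - b^2/14 - b*log(b)/8 - 13*b/8 - b*log(3)/8 + b*log(2)/8


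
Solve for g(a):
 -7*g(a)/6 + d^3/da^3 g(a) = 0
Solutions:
 g(a) = C3*exp(6^(2/3)*7^(1/3)*a/6) + (C1*sin(2^(2/3)*3^(1/6)*7^(1/3)*a/4) + C2*cos(2^(2/3)*3^(1/6)*7^(1/3)*a/4))*exp(-6^(2/3)*7^(1/3)*a/12)


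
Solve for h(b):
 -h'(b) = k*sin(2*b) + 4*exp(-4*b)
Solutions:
 h(b) = C1 + k*cos(2*b)/2 + exp(-4*b)


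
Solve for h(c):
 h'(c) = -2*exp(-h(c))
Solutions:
 h(c) = log(C1 - 2*c)


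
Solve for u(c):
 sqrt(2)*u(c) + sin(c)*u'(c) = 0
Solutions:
 u(c) = C1*(cos(c) + 1)^(sqrt(2)/2)/(cos(c) - 1)^(sqrt(2)/2)


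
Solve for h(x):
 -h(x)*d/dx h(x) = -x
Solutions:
 h(x) = -sqrt(C1 + x^2)
 h(x) = sqrt(C1 + x^2)


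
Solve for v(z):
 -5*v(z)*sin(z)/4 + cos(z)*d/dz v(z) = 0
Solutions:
 v(z) = C1/cos(z)^(5/4)


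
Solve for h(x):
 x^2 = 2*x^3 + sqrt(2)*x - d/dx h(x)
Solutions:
 h(x) = C1 + x^4/2 - x^3/3 + sqrt(2)*x^2/2


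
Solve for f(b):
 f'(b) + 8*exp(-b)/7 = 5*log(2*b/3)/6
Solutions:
 f(b) = C1 + 5*b*log(b)/6 + 5*b*(-log(3) - 1 + log(2))/6 + 8*exp(-b)/7


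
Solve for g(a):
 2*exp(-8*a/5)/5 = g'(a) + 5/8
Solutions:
 g(a) = C1 - 5*a/8 - exp(-8*a/5)/4


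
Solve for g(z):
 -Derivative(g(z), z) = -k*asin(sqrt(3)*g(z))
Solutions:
 Integral(1/asin(sqrt(3)*_y), (_y, g(z))) = C1 + k*z


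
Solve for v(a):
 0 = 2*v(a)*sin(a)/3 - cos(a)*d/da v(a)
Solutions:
 v(a) = C1/cos(a)^(2/3)


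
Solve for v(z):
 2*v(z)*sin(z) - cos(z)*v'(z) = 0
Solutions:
 v(z) = C1/cos(z)^2


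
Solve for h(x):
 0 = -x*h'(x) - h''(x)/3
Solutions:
 h(x) = C1 + C2*erf(sqrt(6)*x/2)


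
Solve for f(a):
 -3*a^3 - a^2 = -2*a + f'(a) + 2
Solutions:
 f(a) = C1 - 3*a^4/4 - a^3/3 + a^2 - 2*a


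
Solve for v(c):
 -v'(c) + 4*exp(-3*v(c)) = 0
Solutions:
 v(c) = log(C1 + 12*c)/3
 v(c) = log((-3^(1/3) - 3^(5/6)*I)*(C1 + 4*c)^(1/3)/2)
 v(c) = log((-3^(1/3) + 3^(5/6)*I)*(C1 + 4*c)^(1/3)/2)


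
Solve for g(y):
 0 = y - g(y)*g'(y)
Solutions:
 g(y) = -sqrt(C1 + y^2)
 g(y) = sqrt(C1 + y^2)


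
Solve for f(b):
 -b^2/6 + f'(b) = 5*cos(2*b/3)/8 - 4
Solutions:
 f(b) = C1 + b^3/18 - 4*b + 15*sin(2*b/3)/16


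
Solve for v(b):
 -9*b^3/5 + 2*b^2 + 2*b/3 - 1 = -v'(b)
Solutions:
 v(b) = C1 + 9*b^4/20 - 2*b^3/3 - b^2/3 + b


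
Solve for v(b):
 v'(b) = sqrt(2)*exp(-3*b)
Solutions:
 v(b) = C1 - sqrt(2)*exp(-3*b)/3


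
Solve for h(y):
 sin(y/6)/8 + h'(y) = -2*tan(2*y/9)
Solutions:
 h(y) = C1 + 9*log(cos(2*y/9)) + 3*cos(y/6)/4


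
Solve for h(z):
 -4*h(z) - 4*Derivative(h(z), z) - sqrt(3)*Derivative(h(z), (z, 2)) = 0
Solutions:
 h(z) = (C1*sin(2*sqrt(3)*z*sqrt(-1 + sqrt(3))/3) + C2*cos(2*sqrt(3)*z*sqrt(-1 + sqrt(3))/3))*exp(-2*sqrt(3)*z/3)


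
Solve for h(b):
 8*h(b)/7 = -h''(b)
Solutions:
 h(b) = C1*sin(2*sqrt(14)*b/7) + C2*cos(2*sqrt(14)*b/7)


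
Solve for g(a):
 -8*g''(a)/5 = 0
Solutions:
 g(a) = C1 + C2*a


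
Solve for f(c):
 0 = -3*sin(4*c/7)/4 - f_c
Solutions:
 f(c) = C1 + 21*cos(4*c/7)/16


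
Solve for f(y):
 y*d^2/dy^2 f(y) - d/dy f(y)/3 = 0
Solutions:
 f(y) = C1 + C2*y^(4/3)


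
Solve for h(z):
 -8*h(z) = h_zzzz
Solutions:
 h(z) = (C1*sin(2^(1/4)*z) + C2*cos(2^(1/4)*z))*exp(-2^(1/4)*z) + (C3*sin(2^(1/4)*z) + C4*cos(2^(1/4)*z))*exp(2^(1/4)*z)


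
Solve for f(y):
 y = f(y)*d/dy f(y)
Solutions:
 f(y) = -sqrt(C1 + y^2)
 f(y) = sqrt(C1 + y^2)


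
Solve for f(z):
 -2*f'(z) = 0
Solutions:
 f(z) = C1


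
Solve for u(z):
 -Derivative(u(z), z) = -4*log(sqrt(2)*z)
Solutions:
 u(z) = C1 + 4*z*log(z) - 4*z + z*log(4)


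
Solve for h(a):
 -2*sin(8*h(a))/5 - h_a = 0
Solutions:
 2*a/5 + log(cos(8*h(a)) - 1)/16 - log(cos(8*h(a)) + 1)/16 = C1


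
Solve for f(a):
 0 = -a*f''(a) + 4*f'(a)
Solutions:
 f(a) = C1 + C2*a^5


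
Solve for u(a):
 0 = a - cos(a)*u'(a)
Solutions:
 u(a) = C1 + Integral(a/cos(a), a)


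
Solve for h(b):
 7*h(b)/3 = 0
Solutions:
 h(b) = 0


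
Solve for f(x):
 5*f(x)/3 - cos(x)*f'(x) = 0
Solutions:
 f(x) = C1*(sin(x) + 1)^(5/6)/(sin(x) - 1)^(5/6)


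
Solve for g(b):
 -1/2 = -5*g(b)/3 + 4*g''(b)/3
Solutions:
 g(b) = C1*exp(-sqrt(5)*b/2) + C2*exp(sqrt(5)*b/2) + 3/10


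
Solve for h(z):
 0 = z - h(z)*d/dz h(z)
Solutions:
 h(z) = -sqrt(C1 + z^2)
 h(z) = sqrt(C1 + z^2)


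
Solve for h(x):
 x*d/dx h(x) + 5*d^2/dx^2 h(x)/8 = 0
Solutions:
 h(x) = C1 + C2*erf(2*sqrt(5)*x/5)


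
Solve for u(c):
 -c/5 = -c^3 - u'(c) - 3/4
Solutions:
 u(c) = C1 - c^4/4 + c^2/10 - 3*c/4


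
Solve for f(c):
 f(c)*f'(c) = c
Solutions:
 f(c) = -sqrt(C1 + c^2)
 f(c) = sqrt(C1 + c^2)


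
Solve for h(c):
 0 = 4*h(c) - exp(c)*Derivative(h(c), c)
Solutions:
 h(c) = C1*exp(-4*exp(-c))


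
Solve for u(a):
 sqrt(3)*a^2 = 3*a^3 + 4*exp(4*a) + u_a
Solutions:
 u(a) = C1 - 3*a^4/4 + sqrt(3)*a^3/3 - exp(4*a)


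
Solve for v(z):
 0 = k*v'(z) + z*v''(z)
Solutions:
 v(z) = C1 + z^(1 - re(k))*(C2*sin(log(z)*Abs(im(k))) + C3*cos(log(z)*im(k)))


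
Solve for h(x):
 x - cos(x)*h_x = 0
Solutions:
 h(x) = C1 + Integral(x/cos(x), x)


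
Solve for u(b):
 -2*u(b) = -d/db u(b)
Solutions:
 u(b) = C1*exp(2*b)


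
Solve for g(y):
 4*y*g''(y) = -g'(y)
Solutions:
 g(y) = C1 + C2*y^(3/4)


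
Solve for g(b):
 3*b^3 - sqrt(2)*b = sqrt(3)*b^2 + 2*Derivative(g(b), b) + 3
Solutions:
 g(b) = C1 + 3*b^4/8 - sqrt(3)*b^3/6 - sqrt(2)*b^2/4 - 3*b/2


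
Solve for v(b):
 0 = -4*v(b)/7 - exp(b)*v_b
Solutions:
 v(b) = C1*exp(4*exp(-b)/7)


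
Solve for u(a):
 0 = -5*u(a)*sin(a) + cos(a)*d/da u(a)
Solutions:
 u(a) = C1/cos(a)^5


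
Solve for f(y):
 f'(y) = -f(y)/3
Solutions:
 f(y) = C1*exp(-y/3)


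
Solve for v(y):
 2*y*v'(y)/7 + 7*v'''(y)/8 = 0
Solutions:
 v(y) = C1 + Integral(C2*airyai(-2*14^(1/3)*y/7) + C3*airybi(-2*14^(1/3)*y/7), y)


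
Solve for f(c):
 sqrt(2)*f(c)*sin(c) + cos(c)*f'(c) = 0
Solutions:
 f(c) = C1*cos(c)^(sqrt(2))


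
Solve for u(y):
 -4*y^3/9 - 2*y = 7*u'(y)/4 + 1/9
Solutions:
 u(y) = C1 - 4*y^4/63 - 4*y^2/7 - 4*y/63


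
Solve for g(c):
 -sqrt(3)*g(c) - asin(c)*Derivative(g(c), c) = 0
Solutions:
 g(c) = C1*exp(-sqrt(3)*Integral(1/asin(c), c))


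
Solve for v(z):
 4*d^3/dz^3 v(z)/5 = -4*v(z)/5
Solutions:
 v(z) = C3*exp(-z) + (C1*sin(sqrt(3)*z/2) + C2*cos(sqrt(3)*z/2))*exp(z/2)


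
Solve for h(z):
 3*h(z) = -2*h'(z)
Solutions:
 h(z) = C1*exp(-3*z/2)


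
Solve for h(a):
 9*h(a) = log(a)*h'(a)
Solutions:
 h(a) = C1*exp(9*li(a))


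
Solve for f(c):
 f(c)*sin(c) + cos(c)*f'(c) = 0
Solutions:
 f(c) = C1*cos(c)


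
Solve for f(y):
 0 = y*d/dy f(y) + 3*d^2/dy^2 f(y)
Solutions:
 f(y) = C1 + C2*erf(sqrt(6)*y/6)


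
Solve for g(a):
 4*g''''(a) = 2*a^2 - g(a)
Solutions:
 g(a) = 2*a^2 + (C1*sin(a/2) + C2*cos(a/2))*exp(-a/2) + (C3*sin(a/2) + C4*cos(a/2))*exp(a/2)


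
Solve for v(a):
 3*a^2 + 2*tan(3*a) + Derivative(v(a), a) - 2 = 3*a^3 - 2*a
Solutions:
 v(a) = C1 + 3*a^4/4 - a^3 - a^2 + 2*a + 2*log(cos(3*a))/3


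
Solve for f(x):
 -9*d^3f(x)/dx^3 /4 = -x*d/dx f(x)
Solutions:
 f(x) = C1 + Integral(C2*airyai(2^(2/3)*3^(1/3)*x/3) + C3*airybi(2^(2/3)*3^(1/3)*x/3), x)


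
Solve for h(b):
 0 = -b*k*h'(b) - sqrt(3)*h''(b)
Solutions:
 h(b) = Piecewise((-sqrt(2)*3^(1/4)*sqrt(pi)*C1*erf(sqrt(2)*3^(3/4)*b*sqrt(k)/6)/(2*sqrt(k)) - C2, (k > 0) | (k < 0)), (-C1*b - C2, True))


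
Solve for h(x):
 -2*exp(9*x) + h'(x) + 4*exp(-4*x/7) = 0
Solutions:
 h(x) = C1 + 2*exp(9*x)/9 + 7*exp(-4*x/7)


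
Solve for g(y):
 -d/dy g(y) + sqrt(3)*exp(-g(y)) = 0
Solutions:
 g(y) = log(C1 + sqrt(3)*y)


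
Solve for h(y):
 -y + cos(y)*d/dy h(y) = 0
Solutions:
 h(y) = C1 + Integral(y/cos(y), y)


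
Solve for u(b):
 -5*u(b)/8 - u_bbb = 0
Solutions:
 u(b) = C3*exp(-5^(1/3)*b/2) + (C1*sin(sqrt(3)*5^(1/3)*b/4) + C2*cos(sqrt(3)*5^(1/3)*b/4))*exp(5^(1/3)*b/4)


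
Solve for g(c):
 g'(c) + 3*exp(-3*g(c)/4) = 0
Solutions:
 g(c) = 4*log(C1 - 9*c/4)/3
 g(c) = 4*log((-6^(1/3) - 2^(1/3)*3^(5/6)*I)*(C1 - 3*c)^(1/3)/4)
 g(c) = 4*log((-6^(1/3) + 2^(1/3)*3^(5/6)*I)*(C1 - 3*c)^(1/3)/4)


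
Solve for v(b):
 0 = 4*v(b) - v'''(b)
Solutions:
 v(b) = C3*exp(2^(2/3)*b) + (C1*sin(2^(2/3)*sqrt(3)*b/2) + C2*cos(2^(2/3)*sqrt(3)*b/2))*exp(-2^(2/3)*b/2)


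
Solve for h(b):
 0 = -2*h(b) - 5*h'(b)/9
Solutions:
 h(b) = C1*exp(-18*b/5)


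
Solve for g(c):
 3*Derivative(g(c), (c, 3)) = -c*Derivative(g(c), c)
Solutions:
 g(c) = C1 + Integral(C2*airyai(-3^(2/3)*c/3) + C3*airybi(-3^(2/3)*c/3), c)


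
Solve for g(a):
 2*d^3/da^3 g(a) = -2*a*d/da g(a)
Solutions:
 g(a) = C1 + Integral(C2*airyai(-a) + C3*airybi(-a), a)


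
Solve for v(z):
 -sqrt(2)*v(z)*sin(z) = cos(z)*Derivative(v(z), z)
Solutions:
 v(z) = C1*cos(z)^(sqrt(2))


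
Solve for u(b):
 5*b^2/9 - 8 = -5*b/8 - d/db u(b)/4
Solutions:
 u(b) = C1 - 20*b^3/27 - 5*b^2/4 + 32*b


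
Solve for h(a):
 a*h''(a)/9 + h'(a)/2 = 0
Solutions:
 h(a) = C1 + C2/a^(7/2)


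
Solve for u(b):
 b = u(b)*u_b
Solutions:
 u(b) = -sqrt(C1 + b^2)
 u(b) = sqrt(C1 + b^2)


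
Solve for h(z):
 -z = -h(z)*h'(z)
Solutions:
 h(z) = -sqrt(C1 + z^2)
 h(z) = sqrt(C1 + z^2)


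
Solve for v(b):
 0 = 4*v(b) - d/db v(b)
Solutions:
 v(b) = C1*exp(4*b)


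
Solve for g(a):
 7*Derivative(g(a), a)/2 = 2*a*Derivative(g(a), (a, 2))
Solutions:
 g(a) = C1 + C2*a^(11/4)


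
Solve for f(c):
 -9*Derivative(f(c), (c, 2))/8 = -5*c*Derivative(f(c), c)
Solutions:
 f(c) = C1 + C2*erfi(2*sqrt(5)*c/3)


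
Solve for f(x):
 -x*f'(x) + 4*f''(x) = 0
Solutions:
 f(x) = C1 + C2*erfi(sqrt(2)*x/4)


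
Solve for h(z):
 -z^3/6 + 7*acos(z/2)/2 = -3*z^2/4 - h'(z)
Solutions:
 h(z) = C1 + z^4/24 - z^3/4 - 7*z*acos(z/2)/2 + 7*sqrt(4 - z^2)/2


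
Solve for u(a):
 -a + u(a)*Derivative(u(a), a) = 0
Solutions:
 u(a) = -sqrt(C1 + a^2)
 u(a) = sqrt(C1 + a^2)


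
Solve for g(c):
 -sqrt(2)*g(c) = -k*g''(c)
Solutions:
 g(c) = C1*exp(-2^(1/4)*c*sqrt(1/k)) + C2*exp(2^(1/4)*c*sqrt(1/k))


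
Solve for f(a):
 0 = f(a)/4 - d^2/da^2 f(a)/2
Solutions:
 f(a) = C1*exp(-sqrt(2)*a/2) + C2*exp(sqrt(2)*a/2)


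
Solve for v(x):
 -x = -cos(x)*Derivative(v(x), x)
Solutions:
 v(x) = C1 + Integral(x/cos(x), x)


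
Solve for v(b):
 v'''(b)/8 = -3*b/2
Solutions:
 v(b) = C1 + C2*b + C3*b^2 - b^4/2


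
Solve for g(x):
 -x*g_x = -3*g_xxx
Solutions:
 g(x) = C1 + Integral(C2*airyai(3^(2/3)*x/3) + C3*airybi(3^(2/3)*x/3), x)


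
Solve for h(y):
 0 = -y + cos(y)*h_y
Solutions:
 h(y) = C1 + Integral(y/cos(y), y)


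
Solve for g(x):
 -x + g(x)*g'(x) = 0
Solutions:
 g(x) = -sqrt(C1 + x^2)
 g(x) = sqrt(C1 + x^2)


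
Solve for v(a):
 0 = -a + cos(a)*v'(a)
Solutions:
 v(a) = C1 + Integral(a/cos(a), a)


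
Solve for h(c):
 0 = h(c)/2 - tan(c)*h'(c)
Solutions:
 h(c) = C1*sqrt(sin(c))


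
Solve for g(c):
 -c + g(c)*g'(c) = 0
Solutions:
 g(c) = -sqrt(C1 + c^2)
 g(c) = sqrt(C1 + c^2)


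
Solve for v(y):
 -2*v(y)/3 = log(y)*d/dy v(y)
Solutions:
 v(y) = C1*exp(-2*li(y)/3)


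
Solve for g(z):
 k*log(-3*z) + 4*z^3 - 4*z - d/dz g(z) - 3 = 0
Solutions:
 g(z) = C1 + k*z*log(-z) + z^4 - 2*z^2 + z*(-k + k*log(3) - 3)


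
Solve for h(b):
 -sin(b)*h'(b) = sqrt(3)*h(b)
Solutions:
 h(b) = C1*(cos(b) + 1)^(sqrt(3)/2)/(cos(b) - 1)^(sqrt(3)/2)


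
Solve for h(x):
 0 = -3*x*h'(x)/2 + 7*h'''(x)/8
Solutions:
 h(x) = C1 + Integral(C2*airyai(12^(1/3)*7^(2/3)*x/7) + C3*airybi(12^(1/3)*7^(2/3)*x/7), x)


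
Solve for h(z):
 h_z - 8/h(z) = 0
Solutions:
 h(z) = -sqrt(C1 + 16*z)
 h(z) = sqrt(C1 + 16*z)


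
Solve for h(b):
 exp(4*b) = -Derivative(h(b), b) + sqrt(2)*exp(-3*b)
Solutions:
 h(b) = C1 - exp(4*b)/4 - sqrt(2)*exp(-3*b)/3


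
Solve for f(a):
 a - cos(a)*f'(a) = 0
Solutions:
 f(a) = C1 + Integral(a/cos(a), a)


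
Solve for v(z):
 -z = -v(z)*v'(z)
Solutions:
 v(z) = -sqrt(C1 + z^2)
 v(z) = sqrt(C1 + z^2)


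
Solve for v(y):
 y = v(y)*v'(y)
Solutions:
 v(y) = -sqrt(C1 + y^2)
 v(y) = sqrt(C1 + y^2)


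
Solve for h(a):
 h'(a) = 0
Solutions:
 h(a) = C1


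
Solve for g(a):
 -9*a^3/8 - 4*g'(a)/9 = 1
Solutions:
 g(a) = C1 - 81*a^4/128 - 9*a/4


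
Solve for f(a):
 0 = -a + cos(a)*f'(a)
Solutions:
 f(a) = C1 + Integral(a/cos(a), a)


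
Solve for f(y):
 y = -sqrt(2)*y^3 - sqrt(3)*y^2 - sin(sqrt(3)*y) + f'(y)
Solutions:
 f(y) = C1 + sqrt(2)*y^4/4 + sqrt(3)*y^3/3 + y^2/2 - sqrt(3)*cos(sqrt(3)*y)/3


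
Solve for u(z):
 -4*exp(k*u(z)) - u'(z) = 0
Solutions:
 u(z) = Piecewise((log(1/(C1*k + 4*k*z))/k, Ne(k, 0)), (nan, True))
 u(z) = Piecewise((C1 - 4*z, Eq(k, 0)), (nan, True))


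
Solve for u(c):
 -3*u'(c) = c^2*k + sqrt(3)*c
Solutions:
 u(c) = C1 - c^3*k/9 - sqrt(3)*c^2/6


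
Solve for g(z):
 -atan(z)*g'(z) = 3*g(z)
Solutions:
 g(z) = C1*exp(-3*Integral(1/atan(z), z))


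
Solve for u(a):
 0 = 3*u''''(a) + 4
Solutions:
 u(a) = C1 + C2*a + C3*a^2 + C4*a^3 - a^4/18


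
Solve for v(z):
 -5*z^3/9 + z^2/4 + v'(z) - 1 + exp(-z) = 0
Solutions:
 v(z) = C1 + 5*z^4/36 - z^3/12 + z + exp(-z)


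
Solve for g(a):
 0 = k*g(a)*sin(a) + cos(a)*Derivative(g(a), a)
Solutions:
 g(a) = C1*exp(k*log(cos(a)))


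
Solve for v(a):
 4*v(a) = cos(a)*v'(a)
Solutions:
 v(a) = C1*(sin(a)^2 + 2*sin(a) + 1)/(sin(a)^2 - 2*sin(a) + 1)


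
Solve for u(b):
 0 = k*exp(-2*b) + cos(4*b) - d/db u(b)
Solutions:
 u(b) = C1 - k*exp(-2*b)/2 + sin(4*b)/4


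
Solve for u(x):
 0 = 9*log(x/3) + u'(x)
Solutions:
 u(x) = C1 - 9*x*log(x) + 9*x + x*log(19683)


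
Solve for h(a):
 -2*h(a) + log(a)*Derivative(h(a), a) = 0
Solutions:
 h(a) = C1*exp(2*li(a))


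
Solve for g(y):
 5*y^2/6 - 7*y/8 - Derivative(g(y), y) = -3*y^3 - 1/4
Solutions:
 g(y) = C1 + 3*y^4/4 + 5*y^3/18 - 7*y^2/16 + y/4


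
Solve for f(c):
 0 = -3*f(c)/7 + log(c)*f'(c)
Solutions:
 f(c) = C1*exp(3*li(c)/7)


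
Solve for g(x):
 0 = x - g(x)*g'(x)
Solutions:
 g(x) = -sqrt(C1 + x^2)
 g(x) = sqrt(C1 + x^2)


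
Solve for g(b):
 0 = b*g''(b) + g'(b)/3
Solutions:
 g(b) = C1 + C2*b^(2/3)


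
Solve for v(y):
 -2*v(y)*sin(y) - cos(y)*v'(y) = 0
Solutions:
 v(y) = C1*cos(y)^2


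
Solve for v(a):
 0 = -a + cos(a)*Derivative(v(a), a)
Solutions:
 v(a) = C1 + Integral(a/cos(a), a)


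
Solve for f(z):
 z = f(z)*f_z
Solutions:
 f(z) = -sqrt(C1 + z^2)
 f(z) = sqrt(C1 + z^2)


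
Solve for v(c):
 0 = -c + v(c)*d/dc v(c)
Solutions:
 v(c) = -sqrt(C1 + c^2)
 v(c) = sqrt(C1 + c^2)


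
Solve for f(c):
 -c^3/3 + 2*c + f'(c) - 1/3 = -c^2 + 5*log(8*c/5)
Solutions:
 f(c) = C1 + c^4/12 - c^3/3 - c^2 + 5*c*log(c) - 14*c/3 + c*log(32768/3125)


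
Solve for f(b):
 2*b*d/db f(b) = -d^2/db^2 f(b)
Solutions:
 f(b) = C1 + C2*erf(b)


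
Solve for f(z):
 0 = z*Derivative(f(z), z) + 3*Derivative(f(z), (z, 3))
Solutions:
 f(z) = C1 + Integral(C2*airyai(-3^(2/3)*z/3) + C3*airybi(-3^(2/3)*z/3), z)


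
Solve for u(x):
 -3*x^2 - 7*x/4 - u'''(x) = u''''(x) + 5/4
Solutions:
 u(x) = C1 + C2*x + C3*x^2 + C4*exp(-x) - x^5/20 + 17*x^4/96 - 11*x^3/12


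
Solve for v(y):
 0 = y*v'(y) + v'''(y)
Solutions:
 v(y) = C1 + Integral(C2*airyai(-y) + C3*airybi(-y), y)


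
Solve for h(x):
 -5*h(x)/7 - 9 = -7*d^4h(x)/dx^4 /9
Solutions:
 h(x) = C1*exp(-sqrt(21)*5^(1/4)*x/7) + C2*exp(sqrt(21)*5^(1/4)*x/7) + C3*sin(sqrt(21)*5^(1/4)*x/7) + C4*cos(sqrt(21)*5^(1/4)*x/7) - 63/5


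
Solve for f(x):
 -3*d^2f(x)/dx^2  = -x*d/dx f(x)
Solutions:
 f(x) = C1 + C2*erfi(sqrt(6)*x/6)


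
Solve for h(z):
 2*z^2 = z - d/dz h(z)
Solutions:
 h(z) = C1 - 2*z^3/3 + z^2/2


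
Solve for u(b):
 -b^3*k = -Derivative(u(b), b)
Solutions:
 u(b) = C1 + b^4*k/4


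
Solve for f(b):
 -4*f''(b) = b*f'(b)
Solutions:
 f(b) = C1 + C2*erf(sqrt(2)*b/4)


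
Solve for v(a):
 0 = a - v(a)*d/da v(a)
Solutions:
 v(a) = -sqrt(C1 + a^2)
 v(a) = sqrt(C1 + a^2)


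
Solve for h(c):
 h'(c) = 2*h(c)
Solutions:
 h(c) = C1*exp(2*c)


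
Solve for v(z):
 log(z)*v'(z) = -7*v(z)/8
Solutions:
 v(z) = C1*exp(-7*li(z)/8)


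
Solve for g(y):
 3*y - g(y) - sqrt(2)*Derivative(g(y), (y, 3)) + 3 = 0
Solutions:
 g(y) = C3*exp(-2^(5/6)*y/2) + 3*y + (C1*sin(2^(5/6)*sqrt(3)*y/4) + C2*cos(2^(5/6)*sqrt(3)*y/4))*exp(2^(5/6)*y/4) + 3


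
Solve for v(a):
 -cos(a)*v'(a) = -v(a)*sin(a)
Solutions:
 v(a) = C1/cos(a)


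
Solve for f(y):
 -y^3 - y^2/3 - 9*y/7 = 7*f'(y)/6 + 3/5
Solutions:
 f(y) = C1 - 3*y^4/14 - 2*y^3/21 - 27*y^2/49 - 18*y/35


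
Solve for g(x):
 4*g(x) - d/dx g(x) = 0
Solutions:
 g(x) = C1*exp(4*x)


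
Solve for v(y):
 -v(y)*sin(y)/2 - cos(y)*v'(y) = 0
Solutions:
 v(y) = C1*sqrt(cos(y))


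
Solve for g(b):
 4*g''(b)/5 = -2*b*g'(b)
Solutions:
 g(b) = C1 + C2*erf(sqrt(5)*b/2)


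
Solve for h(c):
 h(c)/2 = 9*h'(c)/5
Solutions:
 h(c) = C1*exp(5*c/18)


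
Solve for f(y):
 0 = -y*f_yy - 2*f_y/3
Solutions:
 f(y) = C1 + C2*y^(1/3)


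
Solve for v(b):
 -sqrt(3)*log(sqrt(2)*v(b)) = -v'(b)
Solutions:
 -2*sqrt(3)*Integral(1/(2*log(_y) + log(2)), (_y, v(b)))/3 = C1 - b


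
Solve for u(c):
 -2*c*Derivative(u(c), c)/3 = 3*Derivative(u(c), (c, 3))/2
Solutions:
 u(c) = C1 + Integral(C2*airyai(-2^(2/3)*3^(1/3)*c/3) + C3*airybi(-2^(2/3)*3^(1/3)*c/3), c)


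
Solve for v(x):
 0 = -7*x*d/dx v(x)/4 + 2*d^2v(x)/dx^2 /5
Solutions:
 v(x) = C1 + C2*erfi(sqrt(35)*x/4)


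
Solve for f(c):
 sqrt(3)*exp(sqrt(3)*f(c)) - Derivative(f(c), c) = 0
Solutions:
 f(c) = sqrt(3)*(2*log(-1/(C1 + sqrt(3)*c)) - log(3))/6


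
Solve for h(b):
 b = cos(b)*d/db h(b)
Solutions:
 h(b) = C1 + Integral(b/cos(b), b)


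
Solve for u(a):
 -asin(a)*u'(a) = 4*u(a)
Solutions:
 u(a) = C1*exp(-4*Integral(1/asin(a), a))


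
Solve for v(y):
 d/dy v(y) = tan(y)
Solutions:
 v(y) = C1 - log(cos(y))


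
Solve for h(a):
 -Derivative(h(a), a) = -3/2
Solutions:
 h(a) = C1 + 3*a/2


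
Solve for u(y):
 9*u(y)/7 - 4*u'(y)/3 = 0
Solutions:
 u(y) = C1*exp(27*y/28)


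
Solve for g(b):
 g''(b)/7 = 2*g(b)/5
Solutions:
 g(b) = C1*exp(-sqrt(70)*b/5) + C2*exp(sqrt(70)*b/5)
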